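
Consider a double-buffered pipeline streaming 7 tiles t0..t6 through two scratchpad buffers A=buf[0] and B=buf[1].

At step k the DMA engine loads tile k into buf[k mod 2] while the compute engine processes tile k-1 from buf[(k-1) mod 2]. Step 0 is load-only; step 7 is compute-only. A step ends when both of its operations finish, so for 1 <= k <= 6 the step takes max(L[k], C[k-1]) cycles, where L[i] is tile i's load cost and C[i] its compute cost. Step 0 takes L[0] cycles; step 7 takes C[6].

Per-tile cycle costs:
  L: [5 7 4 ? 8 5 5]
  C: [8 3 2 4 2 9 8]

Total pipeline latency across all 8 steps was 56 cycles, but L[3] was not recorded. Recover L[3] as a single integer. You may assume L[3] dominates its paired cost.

L[3] = 9

step 0 = dur = L[0]=5 = 5
step 1 = dur = max(L[1]=7, C[0]=8) = 8
step 2 = dur = max(L[2]=4, C[1]=3) = 4
step 3 = dur = max(L[3]=?, C[2]=2) = L[3]  (unknown; binding)
step 4 = dur = max(L[4]=8, C[3]=4) = 8
step 5 = dur = max(L[5]=5, C[4]=2) = 5
step 6 = dur = max(L[6]=5, C[5]=9) = 9
step 7 = dur = C[6]=8 = 8
sum of known step durations = 47
dur[3] = total - known = 56 - 47 = 9
L[3] is the binding max in step 3, so L[3] = dur[3] = 9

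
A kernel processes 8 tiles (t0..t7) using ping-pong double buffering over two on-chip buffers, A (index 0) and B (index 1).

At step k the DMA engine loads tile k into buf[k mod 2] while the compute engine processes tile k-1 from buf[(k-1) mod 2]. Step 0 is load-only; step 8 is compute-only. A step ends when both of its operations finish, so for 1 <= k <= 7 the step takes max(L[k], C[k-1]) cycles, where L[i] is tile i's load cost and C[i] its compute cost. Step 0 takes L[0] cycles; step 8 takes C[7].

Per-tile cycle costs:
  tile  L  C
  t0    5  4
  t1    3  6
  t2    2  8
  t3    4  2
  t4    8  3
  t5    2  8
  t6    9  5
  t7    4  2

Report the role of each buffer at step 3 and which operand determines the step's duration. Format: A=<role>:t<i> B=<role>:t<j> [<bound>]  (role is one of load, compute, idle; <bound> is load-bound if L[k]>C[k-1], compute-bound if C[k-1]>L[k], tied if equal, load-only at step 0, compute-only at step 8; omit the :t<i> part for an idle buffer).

step 0: L[0]=5 → dur=5, Σ=5 | A=load:t0 B=idle [load-only]
step 1: L[1]=3 C[0]=4 → dur=4, Σ=9 | A=compute:t0 B=load:t1 [compute-bound]
step 2: L[2]=2 C[1]=6 → dur=6, Σ=15 | A=load:t2 B=compute:t1 [compute-bound]
step 3: L[3]=4 C[2]=8 → dur=8, Σ=23 | A=compute:t2 B=load:t3 [compute-bound]
step 4: L[4]=8 C[3]=2 → dur=8, Σ=31 | A=load:t4 B=compute:t3 [load-bound]
step 5: L[5]=2 C[4]=3 → dur=3, Σ=34 | A=compute:t4 B=load:t5 [compute-bound]
step 6: L[6]=9 C[5]=8 → dur=9, Σ=43 | A=load:t6 B=compute:t5 [load-bound]
step 7: L[7]=4 C[6]=5 → dur=5, Σ=48 | A=compute:t6 B=load:t7 [compute-bound]
step 8: C[7]=2 → dur=2, Σ=50 | A=idle B=compute:t7 [compute-only]

step 3: A=compute:t2 B=load:t3 [compute-bound]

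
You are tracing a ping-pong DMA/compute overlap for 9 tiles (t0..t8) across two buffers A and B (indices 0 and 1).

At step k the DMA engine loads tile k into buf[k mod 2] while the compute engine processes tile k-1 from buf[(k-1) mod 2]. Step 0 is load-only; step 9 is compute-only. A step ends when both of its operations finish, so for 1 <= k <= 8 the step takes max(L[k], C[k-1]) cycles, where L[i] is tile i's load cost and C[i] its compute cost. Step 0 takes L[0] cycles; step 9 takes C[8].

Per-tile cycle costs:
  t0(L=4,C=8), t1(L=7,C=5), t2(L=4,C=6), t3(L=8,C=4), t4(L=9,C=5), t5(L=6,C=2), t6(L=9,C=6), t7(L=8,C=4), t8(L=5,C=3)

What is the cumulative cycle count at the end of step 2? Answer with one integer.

  0. 4=4c; end=4; A:t0 B:-
  1. max(7,8)=8c; end=12; A:t0 B:t1
  2. max(4,5)=5c; end=17; A:t2 B:t1
  3. max(8,6)=8c; end=25; A:t2 B:t3
  4. max(9,4)=9c; end=34; A:t4 B:t3
  5. max(6,5)=6c; end=40; A:t4 B:t5
  6. max(9,2)=9c; end=49; A:t6 B:t5
  7. max(8,6)=8c; end=57; A:t6 B:t7
  8. max(5,4)=5c; end=62; A:t8 B:t7
  9. 3=3c; end=65; A:t8 B:t7

end_cycle[2] = 17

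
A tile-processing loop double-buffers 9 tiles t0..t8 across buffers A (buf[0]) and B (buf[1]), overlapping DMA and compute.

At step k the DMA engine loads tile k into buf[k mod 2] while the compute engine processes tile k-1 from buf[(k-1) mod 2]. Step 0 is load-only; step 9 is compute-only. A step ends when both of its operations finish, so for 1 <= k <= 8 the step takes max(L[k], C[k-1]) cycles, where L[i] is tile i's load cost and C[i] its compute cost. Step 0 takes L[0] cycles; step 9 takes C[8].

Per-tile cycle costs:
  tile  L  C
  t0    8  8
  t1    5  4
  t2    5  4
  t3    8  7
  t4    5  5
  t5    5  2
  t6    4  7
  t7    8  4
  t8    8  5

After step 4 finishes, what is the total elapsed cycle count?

k=0 load=t0/8c comp=- wait=8 total=8
k=1 load=t1/5c comp=t0/8c wait=8 total=16
k=2 load=t2/5c comp=t1/4c wait=5 total=21
k=3 load=t3/8c comp=t2/4c wait=8 total=29
k=4 load=t4/5c comp=t3/7c wait=7 total=36
k=5 load=t5/5c comp=t4/5c wait=5 total=41
k=6 load=t6/4c comp=t5/2c wait=4 total=45
k=7 load=t7/8c comp=t6/7c wait=8 total=53
k=8 load=t8/8c comp=t7/4c wait=8 total=61
k=9 load=- comp=t8/5c wait=5 total=66

end_cycle[4] = 36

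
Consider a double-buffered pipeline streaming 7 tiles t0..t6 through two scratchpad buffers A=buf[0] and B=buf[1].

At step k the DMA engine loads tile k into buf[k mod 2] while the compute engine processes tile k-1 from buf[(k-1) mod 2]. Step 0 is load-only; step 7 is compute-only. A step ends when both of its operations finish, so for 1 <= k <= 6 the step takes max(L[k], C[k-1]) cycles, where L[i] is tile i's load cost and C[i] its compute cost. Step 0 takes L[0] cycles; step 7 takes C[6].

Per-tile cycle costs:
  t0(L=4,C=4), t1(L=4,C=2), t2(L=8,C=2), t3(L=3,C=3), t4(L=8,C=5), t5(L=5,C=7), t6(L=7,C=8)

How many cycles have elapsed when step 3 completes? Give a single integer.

[0] DMA t0→A (4c) ∥ CU idle ⇒ 4c, clock 4
[1] DMA t1→B (4c) ∥ CU A:t0 (4c) ⇒ 4c, clock 8
[2] DMA t2→A (8c) ∥ CU B:t1 (2c) ⇒ 8c, clock 16
[3] DMA t3→B (3c) ∥ CU A:t2 (2c) ⇒ 3c, clock 19
[4] DMA t4→A (8c) ∥ CU B:t3 (3c) ⇒ 8c, clock 27
[5] DMA t5→B (5c) ∥ CU A:t4 (5c) ⇒ 5c, clock 32
[6] DMA t6→A (7c) ∥ CU B:t5 (7c) ⇒ 7c, clock 39
[7] DMA idle ∥ CU A:t6 (8c) ⇒ 8c, clock 47

end_cycle[3] = 19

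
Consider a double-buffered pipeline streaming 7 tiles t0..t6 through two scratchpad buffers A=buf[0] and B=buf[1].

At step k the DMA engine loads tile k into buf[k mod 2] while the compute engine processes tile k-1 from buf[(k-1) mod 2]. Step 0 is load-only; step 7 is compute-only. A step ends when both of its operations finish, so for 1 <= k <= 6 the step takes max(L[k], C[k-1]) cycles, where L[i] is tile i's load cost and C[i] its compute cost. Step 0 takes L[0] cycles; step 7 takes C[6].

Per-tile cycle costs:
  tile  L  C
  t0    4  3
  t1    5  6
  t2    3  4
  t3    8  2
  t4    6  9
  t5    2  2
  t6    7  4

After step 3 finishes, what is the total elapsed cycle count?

k=0 load=t0/4c comp=- wait=4 total=4
k=1 load=t1/5c comp=t0/3c wait=5 total=9
k=2 load=t2/3c comp=t1/6c wait=6 total=15
k=3 load=t3/8c comp=t2/4c wait=8 total=23
k=4 load=t4/6c comp=t3/2c wait=6 total=29
k=5 load=t5/2c comp=t4/9c wait=9 total=38
k=6 load=t6/7c comp=t5/2c wait=7 total=45
k=7 load=- comp=t6/4c wait=4 total=49

end_cycle[3] = 23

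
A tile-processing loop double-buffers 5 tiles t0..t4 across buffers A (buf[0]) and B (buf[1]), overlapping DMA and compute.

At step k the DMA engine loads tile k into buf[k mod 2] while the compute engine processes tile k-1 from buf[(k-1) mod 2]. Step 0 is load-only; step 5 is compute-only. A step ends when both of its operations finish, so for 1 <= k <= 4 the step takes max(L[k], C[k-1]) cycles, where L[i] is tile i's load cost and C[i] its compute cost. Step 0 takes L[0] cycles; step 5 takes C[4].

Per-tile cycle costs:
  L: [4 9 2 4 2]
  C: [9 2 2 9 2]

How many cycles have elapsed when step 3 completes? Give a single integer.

  0. 4=4c; end=4; A:t0 B:-
  1. max(9,9)=9c; end=13; A:t0 B:t1
  2. max(2,2)=2c; end=15; A:t2 B:t1
  3. max(4,2)=4c; end=19; A:t2 B:t3
  4. max(2,9)=9c; end=28; A:t4 B:t3
  5. 2=2c; end=30; A:t4 B:t3

end_cycle[3] = 19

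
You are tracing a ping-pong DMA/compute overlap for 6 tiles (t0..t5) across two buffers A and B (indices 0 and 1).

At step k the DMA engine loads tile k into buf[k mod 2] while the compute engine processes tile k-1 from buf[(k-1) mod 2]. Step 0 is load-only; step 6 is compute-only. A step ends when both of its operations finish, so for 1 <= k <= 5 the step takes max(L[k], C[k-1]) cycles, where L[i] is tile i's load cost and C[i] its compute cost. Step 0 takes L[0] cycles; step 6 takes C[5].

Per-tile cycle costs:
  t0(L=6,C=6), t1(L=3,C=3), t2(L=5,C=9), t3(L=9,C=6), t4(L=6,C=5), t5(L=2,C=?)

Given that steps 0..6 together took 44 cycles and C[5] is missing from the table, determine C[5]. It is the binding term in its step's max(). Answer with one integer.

C[5] = 7

step 0: dur = L[0]=6 = 6
step 1: dur = max(L[1]=3, C[0]=6) = 6
step 2: dur = max(L[2]=5, C[1]=3) = 5
step 3: dur = max(L[3]=9, C[2]=9) = 9
step 4: dur = max(L[4]=6, C[3]=6) = 6
step 5: dur = max(L[5]=2, C[4]=5) = 5
step 6: dur = C[5]=? = C[5]  (unknown; binding)
sum of known step durations = 37
dur[6] = total - known = 44 - 37 = 7
C[5] is the binding max in step 6, so C[5] = dur[6] = 7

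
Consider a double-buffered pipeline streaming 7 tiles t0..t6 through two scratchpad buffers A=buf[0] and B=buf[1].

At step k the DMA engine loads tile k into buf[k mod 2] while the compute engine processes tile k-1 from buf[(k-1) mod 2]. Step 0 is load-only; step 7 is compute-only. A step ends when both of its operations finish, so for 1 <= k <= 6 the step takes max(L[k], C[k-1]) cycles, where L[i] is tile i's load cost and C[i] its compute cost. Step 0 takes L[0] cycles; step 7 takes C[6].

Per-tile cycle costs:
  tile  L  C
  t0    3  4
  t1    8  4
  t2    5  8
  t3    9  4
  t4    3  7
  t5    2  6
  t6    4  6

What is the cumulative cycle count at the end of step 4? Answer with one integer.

k=0 load=t0/3c comp=- wait=3 total=3
k=1 load=t1/8c comp=t0/4c wait=8 total=11
k=2 load=t2/5c comp=t1/4c wait=5 total=16
k=3 load=t3/9c comp=t2/8c wait=9 total=25
k=4 load=t4/3c comp=t3/4c wait=4 total=29
k=5 load=t5/2c comp=t4/7c wait=7 total=36
k=6 load=t6/4c comp=t5/6c wait=6 total=42
k=7 load=- comp=t6/6c wait=6 total=48

end_cycle[4] = 29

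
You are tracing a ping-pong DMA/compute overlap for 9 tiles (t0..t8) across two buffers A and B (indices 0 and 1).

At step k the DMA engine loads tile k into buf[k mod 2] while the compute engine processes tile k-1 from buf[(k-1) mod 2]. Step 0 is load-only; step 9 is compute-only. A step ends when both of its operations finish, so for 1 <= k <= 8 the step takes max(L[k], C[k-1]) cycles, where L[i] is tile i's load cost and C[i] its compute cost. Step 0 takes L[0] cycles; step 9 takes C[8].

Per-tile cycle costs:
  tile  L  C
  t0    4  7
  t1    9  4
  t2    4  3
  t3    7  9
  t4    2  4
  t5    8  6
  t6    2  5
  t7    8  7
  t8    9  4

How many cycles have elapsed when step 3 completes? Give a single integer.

end_cycle[3] = 24

[0] DMA t0→A (4c) ∥ CU idle ⇒ 4c, clock 4
[1] DMA t1→B (9c) ∥ CU A:t0 (7c) ⇒ 9c, clock 13
[2] DMA t2→A (4c) ∥ CU B:t1 (4c) ⇒ 4c, clock 17
[3] DMA t3→B (7c) ∥ CU A:t2 (3c) ⇒ 7c, clock 24
[4] DMA t4→A (2c) ∥ CU B:t3 (9c) ⇒ 9c, clock 33
[5] DMA t5→B (8c) ∥ CU A:t4 (4c) ⇒ 8c, clock 41
[6] DMA t6→A (2c) ∥ CU B:t5 (6c) ⇒ 6c, clock 47
[7] DMA t7→B (8c) ∥ CU A:t6 (5c) ⇒ 8c, clock 55
[8] DMA t8→A (9c) ∥ CU B:t7 (7c) ⇒ 9c, clock 64
[9] DMA idle ∥ CU A:t8 (4c) ⇒ 4c, clock 68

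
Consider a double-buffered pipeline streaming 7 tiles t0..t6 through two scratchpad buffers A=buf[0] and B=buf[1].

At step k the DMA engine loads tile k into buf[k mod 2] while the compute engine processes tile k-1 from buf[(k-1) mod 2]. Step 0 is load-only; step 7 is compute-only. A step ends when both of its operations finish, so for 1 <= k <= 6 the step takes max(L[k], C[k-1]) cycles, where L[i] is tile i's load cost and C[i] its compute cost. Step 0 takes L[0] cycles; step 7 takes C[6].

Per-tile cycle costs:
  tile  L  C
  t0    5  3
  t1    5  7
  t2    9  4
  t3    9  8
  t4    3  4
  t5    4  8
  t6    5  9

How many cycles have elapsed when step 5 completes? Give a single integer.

step 0: L[0]=5 → dur=5, Σ=5 | A=load:t0 B=idle [load-only]
step 1: L[1]=5 C[0]=3 → dur=5, Σ=10 | A=compute:t0 B=load:t1 [load-bound]
step 2: L[2]=9 C[1]=7 → dur=9, Σ=19 | A=load:t2 B=compute:t1 [load-bound]
step 3: L[3]=9 C[2]=4 → dur=9, Σ=28 | A=compute:t2 B=load:t3 [load-bound]
step 4: L[4]=3 C[3]=8 → dur=8, Σ=36 | A=load:t4 B=compute:t3 [compute-bound]
step 5: L[5]=4 C[4]=4 → dur=4, Σ=40 | A=compute:t4 B=load:t5 [tied]
step 6: L[6]=5 C[5]=8 → dur=8, Σ=48 | A=load:t6 B=compute:t5 [compute-bound]
step 7: C[6]=9 → dur=9, Σ=57 | A=compute:t6 B=idle [compute-only]

end_cycle[5] = 40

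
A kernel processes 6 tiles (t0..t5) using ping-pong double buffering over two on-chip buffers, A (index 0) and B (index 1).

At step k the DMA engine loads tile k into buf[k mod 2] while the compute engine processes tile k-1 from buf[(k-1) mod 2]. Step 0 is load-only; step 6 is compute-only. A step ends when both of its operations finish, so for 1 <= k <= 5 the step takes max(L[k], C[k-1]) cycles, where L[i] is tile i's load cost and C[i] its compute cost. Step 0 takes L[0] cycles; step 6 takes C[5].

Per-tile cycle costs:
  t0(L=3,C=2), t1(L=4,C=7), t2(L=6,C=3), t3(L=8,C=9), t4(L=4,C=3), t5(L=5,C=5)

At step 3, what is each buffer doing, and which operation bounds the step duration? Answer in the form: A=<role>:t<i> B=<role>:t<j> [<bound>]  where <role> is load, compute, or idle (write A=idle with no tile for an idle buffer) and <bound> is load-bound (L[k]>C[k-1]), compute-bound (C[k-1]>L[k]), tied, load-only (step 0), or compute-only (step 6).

step 3: A=compute:t2 B=load:t3 [load-bound]

k=0 load=t0/3c comp=- wait=3 total=3
k=1 load=t1/4c comp=t0/2c wait=4 total=7
k=2 load=t2/6c comp=t1/7c wait=7 total=14
k=3 load=t3/8c comp=t2/3c wait=8 total=22
k=4 load=t4/4c comp=t3/9c wait=9 total=31
k=5 load=t5/5c comp=t4/3c wait=5 total=36
k=6 load=- comp=t5/5c wait=5 total=41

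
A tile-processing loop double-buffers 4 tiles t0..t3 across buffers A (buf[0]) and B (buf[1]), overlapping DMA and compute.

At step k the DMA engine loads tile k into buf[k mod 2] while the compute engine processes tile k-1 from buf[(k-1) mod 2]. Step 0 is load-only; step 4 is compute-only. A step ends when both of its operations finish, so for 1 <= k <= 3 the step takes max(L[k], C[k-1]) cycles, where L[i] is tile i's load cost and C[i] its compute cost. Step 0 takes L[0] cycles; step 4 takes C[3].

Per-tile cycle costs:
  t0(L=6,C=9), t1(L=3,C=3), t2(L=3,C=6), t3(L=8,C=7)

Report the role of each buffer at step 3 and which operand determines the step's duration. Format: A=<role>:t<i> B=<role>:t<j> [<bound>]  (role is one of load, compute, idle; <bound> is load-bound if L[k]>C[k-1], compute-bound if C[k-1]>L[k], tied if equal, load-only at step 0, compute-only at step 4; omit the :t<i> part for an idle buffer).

  0. 6=6c; end=6; A:t0 B:-
  1. max(3,9)=9c; end=15; A:t0 B:t1
  2. max(3,3)=3c; end=18; A:t2 B:t1
  3. max(8,6)=8c; end=26; A:t2 B:t3
  4. 7=7c; end=33; A:t2 B:t3

step 3: A=compute:t2 B=load:t3 [load-bound]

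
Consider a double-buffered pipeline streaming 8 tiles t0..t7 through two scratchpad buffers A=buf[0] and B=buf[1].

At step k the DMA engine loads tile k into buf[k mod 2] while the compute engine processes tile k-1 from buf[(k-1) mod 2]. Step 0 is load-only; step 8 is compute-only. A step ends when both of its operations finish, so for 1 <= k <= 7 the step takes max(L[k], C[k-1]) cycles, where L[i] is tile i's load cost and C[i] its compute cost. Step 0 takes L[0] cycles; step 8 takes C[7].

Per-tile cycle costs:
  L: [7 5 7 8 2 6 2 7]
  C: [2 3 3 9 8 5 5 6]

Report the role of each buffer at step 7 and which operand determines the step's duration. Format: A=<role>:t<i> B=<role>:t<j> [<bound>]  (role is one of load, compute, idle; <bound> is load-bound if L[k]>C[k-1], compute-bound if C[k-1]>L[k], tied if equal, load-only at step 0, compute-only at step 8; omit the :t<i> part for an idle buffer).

k=0 load=t0/7c comp=- wait=7 total=7
k=1 load=t1/5c comp=t0/2c wait=5 total=12
k=2 load=t2/7c comp=t1/3c wait=7 total=19
k=3 load=t3/8c comp=t2/3c wait=8 total=27
k=4 load=t4/2c comp=t3/9c wait=9 total=36
k=5 load=t5/6c comp=t4/8c wait=8 total=44
k=6 load=t6/2c comp=t5/5c wait=5 total=49
k=7 load=t7/7c comp=t6/5c wait=7 total=56
k=8 load=- comp=t7/6c wait=6 total=62

step 7: A=compute:t6 B=load:t7 [load-bound]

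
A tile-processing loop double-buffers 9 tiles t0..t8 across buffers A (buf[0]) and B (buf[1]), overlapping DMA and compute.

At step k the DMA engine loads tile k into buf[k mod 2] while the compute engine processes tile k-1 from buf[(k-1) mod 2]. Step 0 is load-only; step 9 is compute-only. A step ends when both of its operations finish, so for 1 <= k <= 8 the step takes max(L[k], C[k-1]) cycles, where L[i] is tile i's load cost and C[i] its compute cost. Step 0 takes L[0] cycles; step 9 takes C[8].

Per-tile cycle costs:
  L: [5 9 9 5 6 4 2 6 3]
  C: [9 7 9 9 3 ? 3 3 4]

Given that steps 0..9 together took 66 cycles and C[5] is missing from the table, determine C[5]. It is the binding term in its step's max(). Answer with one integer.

step 0: dur = L[0]=5 = 5
step 1: dur = max(L[1]=9, C[0]=9) = 9
step 2: dur = max(L[2]=9, C[1]=7) = 9
step 3: dur = max(L[3]=5, C[2]=9) = 9
step 4: dur = max(L[4]=6, C[3]=9) = 9
step 5: dur = max(L[5]=4, C[4]=3) = 4
step 6: dur = max(L[6]=2, C[5]=?) = C[5]  (unknown; binding)
step 7: dur = max(L[7]=6, C[6]=3) = 6
step 8: dur = max(L[8]=3, C[7]=3) = 3
step 9: dur = C[8]=4 = 4
sum of known step durations = 58
dur[6] = total - known = 66 - 58 = 8
C[5] is the binding max in step 6, so C[5] = dur[6] = 8

C[5] = 8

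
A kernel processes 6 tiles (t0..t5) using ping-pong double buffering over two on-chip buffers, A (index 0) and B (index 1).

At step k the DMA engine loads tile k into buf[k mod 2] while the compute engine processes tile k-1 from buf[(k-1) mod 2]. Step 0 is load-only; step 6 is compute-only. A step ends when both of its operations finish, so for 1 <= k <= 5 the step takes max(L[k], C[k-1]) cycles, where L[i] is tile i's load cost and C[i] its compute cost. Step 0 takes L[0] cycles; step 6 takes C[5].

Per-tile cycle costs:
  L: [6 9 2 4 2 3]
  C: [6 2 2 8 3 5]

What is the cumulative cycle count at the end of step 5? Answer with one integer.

[0] DMA t0→A (6c) ∥ CU idle ⇒ 6c, clock 6
[1] DMA t1→B (9c) ∥ CU A:t0 (6c) ⇒ 9c, clock 15
[2] DMA t2→A (2c) ∥ CU B:t1 (2c) ⇒ 2c, clock 17
[3] DMA t3→B (4c) ∥ CU A:t2 (2c) ⇒ 4c, clock 21
[4] DMA t4→A (2c) ∥ CU B:t3 (8c) ⇒ 8c, clock 29
[5] DMA t5→B (3c) ∥ CU A:t4 (3c) ⇒ 3c, clock 32
[6] DMA idle ∥ CU B:t5 (5c) ⇒ 5c, clock 37

end_cycle[5] = 32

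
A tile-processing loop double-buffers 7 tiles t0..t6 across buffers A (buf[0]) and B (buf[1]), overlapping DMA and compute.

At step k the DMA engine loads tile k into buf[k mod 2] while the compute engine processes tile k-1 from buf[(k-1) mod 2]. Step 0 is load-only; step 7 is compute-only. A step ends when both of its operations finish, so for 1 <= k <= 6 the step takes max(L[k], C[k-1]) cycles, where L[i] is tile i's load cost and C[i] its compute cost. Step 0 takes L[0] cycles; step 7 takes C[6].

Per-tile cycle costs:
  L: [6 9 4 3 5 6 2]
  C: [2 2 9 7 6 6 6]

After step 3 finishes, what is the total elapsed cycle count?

k=0 load=t0/6c comp=- wait=6 total=6
k=1 load=t1/9c comp=t0/2c wait=9 total=15
k=2 load=t2/4c comp=t1/2c wait=4 total=19
k=3 load=t3/3c comp=t2/9c wait=9 total=28
k=4 load=t4/5c comp=t3/7c wait=7 total=35
k=5 load=t5/6c comp=t4/6c wait=6 total=41
k=6 load=t6/2c comp=t5/6c wait=6 total=47
k=7 load=- comp=t6/6c wait=6 total=53

end_cycle[3] = 28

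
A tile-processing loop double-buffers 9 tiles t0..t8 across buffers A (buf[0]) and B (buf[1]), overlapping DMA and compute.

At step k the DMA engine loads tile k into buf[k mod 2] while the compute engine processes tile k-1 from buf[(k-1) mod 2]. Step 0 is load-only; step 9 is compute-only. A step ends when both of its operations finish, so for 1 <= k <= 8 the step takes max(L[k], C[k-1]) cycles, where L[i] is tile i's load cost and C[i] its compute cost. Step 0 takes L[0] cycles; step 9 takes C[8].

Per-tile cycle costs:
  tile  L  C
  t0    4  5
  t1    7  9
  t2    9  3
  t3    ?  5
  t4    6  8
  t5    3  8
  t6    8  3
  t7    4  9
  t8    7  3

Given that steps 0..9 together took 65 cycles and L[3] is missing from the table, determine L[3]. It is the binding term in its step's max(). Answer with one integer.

L[3] = 7

step 0 = dur = L[0]=4 = 4
step 1 = dur = max(L[1]=7, C[0]=5) = 7
step 2 = dur = max(L[2]=9, C[1]=9) = 9
step 3 = dur = max(L[3]=?, C[2]=3) = L[3]  (unknown; binding)
step 4 = dur = max(L[4]=6, C[3]=5) = 6
step 5 = dur = max(L[5]=3, C[4]=8) = 8
step 6 = dur = max(L[6]=8, C[5]=8) = 8
step 7 = dur = max(L[7]=4, C[6]=3) = 4
step 8 = dur = max(L[8]=7, C[7]=9) = 9
step 9 = dur = C[8]=3 = 3
sum of known step durations = 58
dur[3] = total - known = 65 - 58 = 7
L[3] is the binding max in step 3, so L[3] = dur[3] = 7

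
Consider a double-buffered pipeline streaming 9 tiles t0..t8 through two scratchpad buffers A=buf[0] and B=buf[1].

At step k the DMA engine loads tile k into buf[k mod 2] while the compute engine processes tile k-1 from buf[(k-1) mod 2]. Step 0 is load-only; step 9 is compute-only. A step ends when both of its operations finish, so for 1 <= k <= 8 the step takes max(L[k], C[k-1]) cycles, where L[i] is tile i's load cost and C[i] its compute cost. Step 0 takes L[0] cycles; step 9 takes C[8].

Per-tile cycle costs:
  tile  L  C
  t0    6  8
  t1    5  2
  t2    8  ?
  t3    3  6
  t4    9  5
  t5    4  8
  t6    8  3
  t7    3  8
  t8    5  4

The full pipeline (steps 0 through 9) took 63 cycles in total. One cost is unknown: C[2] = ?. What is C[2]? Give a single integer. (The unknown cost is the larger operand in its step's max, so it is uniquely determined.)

C[2] = 4

step 0: dur = L[0]=6 = 6
step 1: dur = max(L[1]=5, C[0]=8) = 8
step 2: dur = max(L[2]=8, C[1]=2) = 8
step 3: dur = max(L[3]=3, C[2]=?) = C[2]  (unknown; binding)
step 4: dur = max(L[4]=9, C[3]=6) = 9
step 5: dur = max(L[5]=4, C[4]=5) = 5
step 6: dur = max(L[6]=8, C[5]=8) = 8
step 7: dur = max(L[7]=3, C[6]=3) = 3
step 8: dur = max(L[8]=5, C[7]=8) = 8
step 9: dur = C[8]=4 = 4
sum of known step durations = 59
dur[3] = total - known = 63 - 59 = 4
C[2] is the binding max in step 3, so C[2] = dur[3] = 4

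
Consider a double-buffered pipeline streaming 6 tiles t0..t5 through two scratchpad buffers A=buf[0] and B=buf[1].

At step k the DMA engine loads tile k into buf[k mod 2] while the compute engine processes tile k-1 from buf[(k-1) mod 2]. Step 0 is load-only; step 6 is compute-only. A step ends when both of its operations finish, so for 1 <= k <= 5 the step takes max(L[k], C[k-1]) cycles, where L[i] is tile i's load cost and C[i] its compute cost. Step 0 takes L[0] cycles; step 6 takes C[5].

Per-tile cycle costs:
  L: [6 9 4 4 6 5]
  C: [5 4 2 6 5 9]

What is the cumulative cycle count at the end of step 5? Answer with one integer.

end_cycle[5] = 34

k=0 load=t0/6c comp=- wait=6 total=6
k=1 load=t1/9c comp=t0/5c wait=9 total=15
k=2 load=t2/4c comp=t1/4c wait=4 total=19
k=3 load=t3/4c comp=t2/2c wait=4 total=23
k=4 load=t4/6c comp=t3/6c wait=6 total=29
k=5 load=t5/5c comp=t4/5c wait=5 total=34
k=6 load=- comp=t5/9c wait=9 total=43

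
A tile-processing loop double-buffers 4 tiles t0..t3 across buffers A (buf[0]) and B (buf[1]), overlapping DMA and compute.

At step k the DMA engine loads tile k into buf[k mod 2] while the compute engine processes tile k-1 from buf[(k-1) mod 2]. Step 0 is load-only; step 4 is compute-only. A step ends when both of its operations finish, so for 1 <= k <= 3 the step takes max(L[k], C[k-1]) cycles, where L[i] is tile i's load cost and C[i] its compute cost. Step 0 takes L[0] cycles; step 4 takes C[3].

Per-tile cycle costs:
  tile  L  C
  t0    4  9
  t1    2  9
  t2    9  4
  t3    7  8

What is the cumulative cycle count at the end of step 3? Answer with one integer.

end_cycle[3] = 29

step 0: L[0]=4 → dur=4, Σ=4 | A=load:t0 B=idle [load-only]
step 1: L[1]=2 C[0]=9 → dur=9, Σ=13 | A=compute:t0 B=load:t1 [compute-bound]
step 2: L[2]=9 C[1]=9 → dur=9, Σ=22 | A=load:t2 B=compute:t1 [tied]
step 3: L[3]=7 C[2]=4 → dur=7, Σ=29 | A=compute:t2 B=load:t3 [load-bound]
step 4: C[3]=8 → dur=8, Σ=37 | A=idle B=compute:t3 [compute-only]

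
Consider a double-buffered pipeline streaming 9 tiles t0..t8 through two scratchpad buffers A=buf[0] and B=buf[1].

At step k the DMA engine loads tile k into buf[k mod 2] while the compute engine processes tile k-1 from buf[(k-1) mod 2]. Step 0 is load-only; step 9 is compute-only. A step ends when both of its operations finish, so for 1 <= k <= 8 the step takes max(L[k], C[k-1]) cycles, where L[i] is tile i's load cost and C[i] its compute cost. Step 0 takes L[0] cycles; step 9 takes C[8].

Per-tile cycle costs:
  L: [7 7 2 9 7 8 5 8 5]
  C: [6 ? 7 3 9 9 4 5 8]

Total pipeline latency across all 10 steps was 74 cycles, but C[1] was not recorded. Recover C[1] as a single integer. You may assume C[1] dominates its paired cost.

step 0 = dur = L[0]=7 = 7
step 1 = dur = max(L[1]=7, C[0]=6) = 7
step 2 = dur = max(L[2]=2, C[1]=?) = C[1]  (unknown; binding)
step 3 = dur = max(L[3]=9, C[2]=7) = 9
step 4 = dur = max(L[4]=7, C[3]=3) = 7
step 5 = dur = max(L[5]=8, C[4]=9) = 9
step 6 = dur = max(L[6]=5, C[5]=9) = 9
step 7 = dur = max(L[7]=8, C[6]=4) = 8
step 8 = dur = max(L[8]=5, C[7]=5) = 5
step 9 = dur = C[8]=8 = 8
sum of known step durations = 69
dur[2] = total - known = 74 - 69 = 5
C[1] is the binding max in step 2, so C[1] = dur[2] = 5

C[1] = 5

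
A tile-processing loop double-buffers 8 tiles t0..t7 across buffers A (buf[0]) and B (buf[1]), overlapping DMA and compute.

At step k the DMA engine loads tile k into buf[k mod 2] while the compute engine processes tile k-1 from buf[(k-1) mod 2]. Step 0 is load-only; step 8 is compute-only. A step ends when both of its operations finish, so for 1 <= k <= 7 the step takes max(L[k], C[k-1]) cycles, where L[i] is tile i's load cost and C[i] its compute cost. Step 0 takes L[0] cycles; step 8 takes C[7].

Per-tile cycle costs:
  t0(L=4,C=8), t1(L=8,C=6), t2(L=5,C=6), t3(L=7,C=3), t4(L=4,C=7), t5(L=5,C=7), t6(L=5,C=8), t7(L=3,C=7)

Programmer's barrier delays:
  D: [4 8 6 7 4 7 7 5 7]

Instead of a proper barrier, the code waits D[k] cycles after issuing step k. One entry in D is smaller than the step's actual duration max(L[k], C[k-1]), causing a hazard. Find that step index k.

[0] required=L[0]=4=4 vs D=4 ok
[1] required=max(L[1]=8,C[0]=8)=8 vs D=8 ok
[2] required=max(L[2]=5,C[1]=6)=6 vs D=6 ok
[3] required=max(L[3]=7,C[2]=6)=7 vs D=7 ok
[4] required=max(L[4]=4,C[3]=3)=4 vs D=4 ok
[5] required=max(L[5]=5,C[4]=7)=7 vs D=7 ok
[6] required=max(L[6]=5,C[5]=7)=7 vs D=7 ok
[7] required=max(L[7]=3,C[6]=8)=8 vs D=5 SHORT
[8] required=C[7]=7=7 vs D=7 ok

hazard at step 7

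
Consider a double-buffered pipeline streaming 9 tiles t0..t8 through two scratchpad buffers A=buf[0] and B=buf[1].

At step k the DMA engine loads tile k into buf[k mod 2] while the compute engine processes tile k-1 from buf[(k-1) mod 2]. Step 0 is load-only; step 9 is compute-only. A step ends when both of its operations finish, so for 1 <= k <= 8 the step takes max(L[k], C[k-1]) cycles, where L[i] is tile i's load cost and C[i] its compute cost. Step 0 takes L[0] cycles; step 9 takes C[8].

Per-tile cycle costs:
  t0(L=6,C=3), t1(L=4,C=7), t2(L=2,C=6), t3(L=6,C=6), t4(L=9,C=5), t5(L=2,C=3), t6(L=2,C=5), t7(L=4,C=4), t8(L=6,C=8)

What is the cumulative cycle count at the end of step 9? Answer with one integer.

  0. 6=6c; end=6; A:t0 B:-
  1. max(4,3)=4c; end=10; A:t0 B:t1
  2. max(2,7)=7c; end=17; A:t2 B:t1
  3. max(6,6)=6c; end=23; A:t2 B:t3
  4. max(9,6)=9c; end=32; A:t4 B:t3
  5. max(2,5)=5c; end=37; A:t4 B:t5
  6. max(2,3)=3c; end=40; A:t6 B:t5
  7. max(4,5)=5c; end=45; A:t6 B:t7
  8. max(6,4)=6c; end=51; A:t8 B:t7
  9. 8=8c; end=59; A:t8 B:t7

end_cycle[9] = 59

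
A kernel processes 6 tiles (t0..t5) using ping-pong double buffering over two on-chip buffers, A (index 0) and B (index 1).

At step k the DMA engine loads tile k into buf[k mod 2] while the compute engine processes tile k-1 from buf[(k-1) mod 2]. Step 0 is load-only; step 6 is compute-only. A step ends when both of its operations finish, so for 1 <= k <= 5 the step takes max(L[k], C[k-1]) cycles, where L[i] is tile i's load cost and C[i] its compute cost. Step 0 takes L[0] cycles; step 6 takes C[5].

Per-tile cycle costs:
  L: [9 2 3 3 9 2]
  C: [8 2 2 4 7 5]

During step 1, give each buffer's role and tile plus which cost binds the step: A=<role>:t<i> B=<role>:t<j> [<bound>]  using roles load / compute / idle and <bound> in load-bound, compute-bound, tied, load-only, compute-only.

step 0: L[0]=9 → dur=9, Σ=9 | A=load:t0 B=idle [load-only]
step 1: L[1]=2 C[0]=8 → dur=8, Σ=17 | A=compute:t0 B=load:t1 [compute-bound]
step 2: L[2]=3 C[1]=2 → dur=3, Σ=20 | A=load:t2 B=compute:t1 [load-bound]
step 3: L[3]=3 C[2]=2 → dur=3, Σ=23 | A=compute:t2 B=load:t3 [load-bound]
step 4: L[4]=9 C[3]=4 → dur=9, Σ=32 | A=load:t4 B=compute:t3 [load-bound]
step 5: L[5]=2 C[4]=7 → dur=7, Σ=39 | A=compute:t4 B=load:t5 [compute-bound]
step 6: C[5]=5 → dur=5, Σ=44 | A=idle B=compute:t5 [compute-only]

step 1: A=compute:t0 B=load:t1 [compute-bound]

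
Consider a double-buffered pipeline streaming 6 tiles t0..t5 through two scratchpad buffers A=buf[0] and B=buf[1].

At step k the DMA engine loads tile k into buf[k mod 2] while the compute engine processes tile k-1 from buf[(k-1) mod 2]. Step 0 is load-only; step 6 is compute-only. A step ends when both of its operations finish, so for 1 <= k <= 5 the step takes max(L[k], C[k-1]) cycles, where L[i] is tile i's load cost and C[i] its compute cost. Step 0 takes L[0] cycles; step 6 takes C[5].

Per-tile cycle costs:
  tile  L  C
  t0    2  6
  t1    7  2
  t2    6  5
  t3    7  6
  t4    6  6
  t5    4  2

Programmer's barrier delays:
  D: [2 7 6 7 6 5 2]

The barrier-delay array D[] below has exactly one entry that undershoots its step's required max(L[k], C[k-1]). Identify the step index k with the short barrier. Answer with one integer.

[0] required=L[0]=2=2 vs D=2 ok
[1] required=max(L[1]=7,C[0]=6)=7 vs D=7 ok
[2] required=max(L[2]=6,C[1]=2)=6 vs D=6 ok
[3] required=max(L[3]=7,C[2]=5)=7 vs D=7 ok
[4] required=max(L[4]=6,C[3]=6)=6 vs D=6 ok
[5] required=max(L[5]=4,C[4]=6)=6 vs D=5 SHORT
[6] required=C[5]=2=2 vs D=2 ok

hazard at step 5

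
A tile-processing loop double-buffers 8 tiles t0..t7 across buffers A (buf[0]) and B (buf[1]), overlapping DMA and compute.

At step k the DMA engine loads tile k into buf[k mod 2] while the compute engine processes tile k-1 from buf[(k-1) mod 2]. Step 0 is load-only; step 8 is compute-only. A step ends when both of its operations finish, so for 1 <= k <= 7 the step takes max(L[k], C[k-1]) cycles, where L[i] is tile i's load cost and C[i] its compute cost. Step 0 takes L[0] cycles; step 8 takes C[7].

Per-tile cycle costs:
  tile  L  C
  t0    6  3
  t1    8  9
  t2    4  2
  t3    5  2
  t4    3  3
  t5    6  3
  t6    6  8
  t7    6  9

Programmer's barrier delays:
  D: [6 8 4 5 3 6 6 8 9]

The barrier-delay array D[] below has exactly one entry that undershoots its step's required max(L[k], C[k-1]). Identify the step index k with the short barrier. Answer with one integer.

[0] required=L[0]=6=6 vs D=6 ok
[1] required=max(L[1]=8,C[0]=3)=8 vs D=8 ok
[2] required=max(L[2]=4,C[1]=9)=9 vs D=4 SHORT
[3] required=max(L[3]=5,C[2]=2)=5 vs D=5 ok
[4] required=max(L[4]=3,C[3]=2)=3 vs D=3 ok
[5] required=max(L[5]=6,C[4]=3)=6 vs D=6 ok
[6] required=max(L[6]=6,C[5]=3)=6 vs D=6 ok
[7] required=max(L[7]=6,C[6]=8)=8 vs D=8 ok
[8] required=C[7]=9=9 vs D=9 ok

hazard at step 2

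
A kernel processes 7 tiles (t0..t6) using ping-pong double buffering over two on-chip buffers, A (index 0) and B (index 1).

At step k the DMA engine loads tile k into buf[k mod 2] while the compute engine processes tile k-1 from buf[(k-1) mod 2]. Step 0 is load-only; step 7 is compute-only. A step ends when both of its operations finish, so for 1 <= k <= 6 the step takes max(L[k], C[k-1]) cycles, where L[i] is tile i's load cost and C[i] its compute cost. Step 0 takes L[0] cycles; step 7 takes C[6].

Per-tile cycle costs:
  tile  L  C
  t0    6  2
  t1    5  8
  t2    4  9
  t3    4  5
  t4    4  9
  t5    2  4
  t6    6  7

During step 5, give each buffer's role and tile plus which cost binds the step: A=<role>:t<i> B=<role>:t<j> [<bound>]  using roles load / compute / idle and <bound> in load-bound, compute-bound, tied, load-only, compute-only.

k=0 load=t0/6c comp=- wait=6 total=6
k=1 load=t1/5c comp=t0/2c wait=5 total=11
k=2 load=t2/4c comp=t1/8c wait=8 total=19
k=3 load=t3/4c comp=t2/9c wait=9 total=28
k=4 load=t4/4c comp=t3/5c wait=5 total=33
k=5 load=t5/2c comp=t4/9c wait=9 total=42
k=6 load=t6/6c comp=t5/4c wait=6 total=48
k=7 load=- comp=t6/7c wait=7 total=55

step 5: A=compute:t4 B=load:t5 [compute-bound]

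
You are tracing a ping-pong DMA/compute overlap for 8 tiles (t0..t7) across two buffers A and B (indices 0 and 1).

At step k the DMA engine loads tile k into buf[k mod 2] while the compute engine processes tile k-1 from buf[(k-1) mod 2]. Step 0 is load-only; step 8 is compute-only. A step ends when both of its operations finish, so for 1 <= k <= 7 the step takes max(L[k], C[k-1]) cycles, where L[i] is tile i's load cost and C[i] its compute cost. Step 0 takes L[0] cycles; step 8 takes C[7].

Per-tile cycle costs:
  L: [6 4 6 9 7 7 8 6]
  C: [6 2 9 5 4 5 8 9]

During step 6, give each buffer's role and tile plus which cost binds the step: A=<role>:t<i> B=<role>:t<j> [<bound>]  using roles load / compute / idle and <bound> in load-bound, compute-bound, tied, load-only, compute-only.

step 0: L[0]=6 → dur=6, Σ=6 | A=load:t0 B=idle [load-only]
step 1: L[1]=4 C[0]=6 → dur=6, Σ=12 | A=compute:t0 B=load:t1 [compute-bound]
step 2: L[2]=6 C[1]=2 → dur=6, Σ=18 | A=load:t2 B=compute:t1 [load-bound]
step 3: L[3]=9 C[2]=9 → dur=9, Σ=27 | A=compute:t2 B=load:t3 [tied]
step 4: L[4]=7 C[3]=5 → dur=7, Σ=34 | A=load:t4 B=compute:t3 [load-bound]
step 5: L[5]=7 C[4]=4 → dur=7, Σ=41 | A=compute:t4 B=load:t5 [load-bound]
step 6: L[6]=8 C[5]=5 → dur=8, Σ=49 | A=load:t6 B=compute:t5 [load-bound]
step 7: L[7]=6 C[6]=8 → dur=8, Σ=57 | A=compute:t6 B=load:t7 [compute-bound]
step 8: C[7]=9 → dur=9, Σ=66 | A=idle B=compute:t7 [compute-only]

step 6: A=load:t6 B=compute:t5 [load-bound]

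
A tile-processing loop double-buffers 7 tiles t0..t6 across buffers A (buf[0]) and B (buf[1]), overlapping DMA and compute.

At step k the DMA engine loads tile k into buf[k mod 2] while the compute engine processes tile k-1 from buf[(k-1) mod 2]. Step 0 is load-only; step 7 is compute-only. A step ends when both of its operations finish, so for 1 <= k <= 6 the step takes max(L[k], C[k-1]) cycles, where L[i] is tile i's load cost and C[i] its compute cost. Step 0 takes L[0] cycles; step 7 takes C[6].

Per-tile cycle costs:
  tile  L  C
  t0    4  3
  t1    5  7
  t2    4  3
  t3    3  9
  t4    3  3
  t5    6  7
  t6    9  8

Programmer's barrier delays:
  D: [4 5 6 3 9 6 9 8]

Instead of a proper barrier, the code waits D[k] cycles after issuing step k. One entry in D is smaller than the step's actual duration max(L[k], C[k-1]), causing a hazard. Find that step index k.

k=0 barrier L[0]=4→4c, D[0]=4 ok
k=1 barrier max(L[1]=5,C[0]=3)→5c, D[1]=5 ok
k=2 barrier max(L[2]=4,C[1]=7)→7c, D[2]=6 SHORT
k=3 barrier max(L[3]=3,C[2]=3)→3c, D[3]=3 ok
k=4 barrier max(L[4]=3,C[3]=9)→9c, D[4]=9 ok
k=5 barrier max(L[5]=6,C[4]=3)→6c, D[5]=6 ok
k=6 barrier max(L[6]=9,C[5]=7)→9c, D[6]=9 ok
k=7 barrier C[6]=8→8c, D[7]=8 ok

hazard at step 2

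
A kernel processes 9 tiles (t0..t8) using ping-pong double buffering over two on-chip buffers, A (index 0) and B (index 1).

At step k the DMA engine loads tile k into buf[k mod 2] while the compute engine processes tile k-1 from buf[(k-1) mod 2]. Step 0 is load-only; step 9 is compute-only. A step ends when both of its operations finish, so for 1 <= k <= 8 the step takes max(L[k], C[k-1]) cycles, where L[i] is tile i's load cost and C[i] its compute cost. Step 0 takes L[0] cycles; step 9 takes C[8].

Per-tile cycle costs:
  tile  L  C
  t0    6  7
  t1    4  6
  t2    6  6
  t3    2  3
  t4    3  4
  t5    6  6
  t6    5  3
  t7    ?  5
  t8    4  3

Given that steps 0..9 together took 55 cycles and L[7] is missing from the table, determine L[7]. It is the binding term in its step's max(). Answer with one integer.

step 0 | dur = L[0]=6 = 6
step 1 | dur = max(L[1]=4, C[0]=7) = 7
step 2 | dur = max(L[2]=6, C[1]=6) = 6
step 3 | dur = max(L[3]=2, C[2]=6) = 6
step 4 | dur = max(L[4]=3, C[3]=3) = 3
step 5 | dur = max(L[5]=6, C[4]=4) = 6
step 6 | dur = max(L[6]=5, C[5]=6) = 6
step 7 | dur = max(L[7]=?, C[6]=3) = L[7]  (unknown; binding)
step 8 | dur = max(L[8]=4, C[7]=5) = 5
step 9 | dur = C[8]=3 = 3
sum of known step durations = 48
dur[7] = total - known = 55 - 48 = 7
L[7] is the binding max in step 7, so L[7] = dur[7] = 7

L[7] = 7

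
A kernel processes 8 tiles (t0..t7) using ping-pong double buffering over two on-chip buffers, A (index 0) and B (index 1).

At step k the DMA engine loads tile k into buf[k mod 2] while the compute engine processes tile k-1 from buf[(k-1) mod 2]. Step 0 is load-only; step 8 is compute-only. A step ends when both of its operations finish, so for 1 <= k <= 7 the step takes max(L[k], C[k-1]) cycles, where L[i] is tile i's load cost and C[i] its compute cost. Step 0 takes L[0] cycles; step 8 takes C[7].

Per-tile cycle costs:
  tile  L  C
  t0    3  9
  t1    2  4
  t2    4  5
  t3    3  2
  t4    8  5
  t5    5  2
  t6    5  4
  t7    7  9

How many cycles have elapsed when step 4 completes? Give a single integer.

end_cycle[4] = 29

  0. 3=3c; end=3; A:t0 B:-
  1. max(2,9)=9c; end=12; A:t0 B:t1
  2. max(4,4)=4c; end=16; A:t2 B:t1
  3. max(3,5)=5c; end=21; A:t2 B:t3
  4. max(8,2)=8c; end=29; A:t4 B:t3
  5. max(5,5)=5c; end=34; A:t4 B:t5
  6. max(5,2)=5c; end=39; A:t6 B:t5
  7. max(7,4)=7c; end=46; A:t6 B:t7
  8. 9=9c; end=55; A:t6 B:t7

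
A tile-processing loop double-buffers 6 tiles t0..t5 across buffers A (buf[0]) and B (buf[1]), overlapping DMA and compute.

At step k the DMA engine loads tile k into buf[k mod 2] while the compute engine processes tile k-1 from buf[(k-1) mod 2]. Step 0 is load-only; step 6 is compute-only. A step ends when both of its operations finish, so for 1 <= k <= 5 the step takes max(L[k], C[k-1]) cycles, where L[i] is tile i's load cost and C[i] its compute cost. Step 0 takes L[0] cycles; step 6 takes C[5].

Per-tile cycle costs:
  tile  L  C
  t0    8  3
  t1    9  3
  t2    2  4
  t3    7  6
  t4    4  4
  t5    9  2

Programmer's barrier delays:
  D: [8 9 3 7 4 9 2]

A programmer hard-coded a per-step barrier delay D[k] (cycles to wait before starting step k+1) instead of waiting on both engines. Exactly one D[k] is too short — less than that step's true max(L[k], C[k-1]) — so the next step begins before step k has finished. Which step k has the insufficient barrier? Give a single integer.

hazard at step 4

[0] required=L[0]=8=8 vs D=8 ok
[1] required=max(L[1]=9,C[0]=3)=9 vs D=9 ok
[2] required=max(L[2]=2,C[1]=3)=3 vs D=3 ok
[3] required=max(L[3]=7,C[2]=4)=7 vs D=7 ok
[4] required=max(L[4]=4,C[3]=6)=6 vs D=4 SHORT
[5] required=max(L[5]=9,C[4]=4)=9 vs D=9 ok
[6] required=C[5]=2=2 vs D=2 ok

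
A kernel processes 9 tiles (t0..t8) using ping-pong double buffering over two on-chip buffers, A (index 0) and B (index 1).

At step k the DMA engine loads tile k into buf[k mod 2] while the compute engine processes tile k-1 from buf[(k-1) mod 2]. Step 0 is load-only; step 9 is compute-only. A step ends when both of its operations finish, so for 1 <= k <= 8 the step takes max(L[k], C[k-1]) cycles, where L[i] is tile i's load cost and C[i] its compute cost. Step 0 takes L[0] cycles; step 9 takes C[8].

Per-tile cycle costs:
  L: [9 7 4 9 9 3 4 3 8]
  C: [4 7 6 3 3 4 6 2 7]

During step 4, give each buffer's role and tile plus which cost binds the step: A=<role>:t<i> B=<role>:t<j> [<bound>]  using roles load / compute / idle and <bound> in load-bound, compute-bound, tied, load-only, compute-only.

[0] DMA t0→A (9c) ∥ CU idle ⇒ 9c, clock 9
[1] DMA t1→B (7c) ∥ CU A:t0 (4c) ⇒ 7c, clock 16
[2] DMA t2→A (4c) ∥ CU B:t1 (7c) ⇒ 7c, clock 23
[3] DMA t3→B (9c) ∥ CU A:t2 (6c) ⇒ 9c, clock 32
[4] DMA t4→A (9c) ∥ CU B:t3 (3c) ⇒ 9c, clock 41
[5] DMA t5→B (3c) ∥ CU A:t4 (3c) ⇒ 3c, clock 44
[6] DMA t6→A (4c) ∥ CU B:t5 (4c) ⇒ 4c, clock 48
[7] DMA t7→B (3c) ∥ CU A:t6 (6c) ⇒ 6c, clock 54
[8] DMA t8→A (8c) ∥ CU B:t7 (2c) ⇒ 8c, clock 62
[9] DMA idle ∥ CU A:t8 (7c) ⇒ 7c, clock 69

step 4: A=load:t4 B=compute:t3 [load-bound]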